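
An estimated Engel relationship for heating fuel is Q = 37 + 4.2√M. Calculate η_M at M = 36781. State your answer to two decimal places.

0.48

At M = 36781: Q = 842.492.
dQ/dM = 4.2/(2√M) = 0.0109498 at this income.
η = (dQ/dM)·(M/Q) = 0.0109498 × (36781/842.492) = 0.48.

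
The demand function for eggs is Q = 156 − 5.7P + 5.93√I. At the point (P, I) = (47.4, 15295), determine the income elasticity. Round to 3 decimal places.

At P = 47.4, I = 15295: Q = 619.201.
Holding P constant, ∂Q/∂I = 5.93/(2√I) = 0.0239745.
η_I = (∂Q/∂I)·(I/Q) = 0.0239745 × (15295/619.201) = 0.592.

0.592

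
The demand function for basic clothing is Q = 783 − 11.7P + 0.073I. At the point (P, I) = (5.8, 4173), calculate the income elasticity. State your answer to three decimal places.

At P = 5.8, I = 4173: Q = 1019.769.
Holding P constant, ∂Q/∂I = 0.073.
η_I = (∂Q/∂I)·(I/Q) = 0.073 × (4173/1019.769) = 0.299.

0.299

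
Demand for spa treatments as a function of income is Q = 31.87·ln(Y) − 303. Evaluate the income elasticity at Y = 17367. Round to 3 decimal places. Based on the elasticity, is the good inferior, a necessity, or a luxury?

3.922 (luxury)

At Y = 17367: Q = 8.125.
dQ/dY = 31.87/Y = 0.00183509 at this income.
η = (dQ/dY)·(Y/Q) = 0.00183509 × (17367/8.125) = 3.922.
Since η > 1, the good is a luxury.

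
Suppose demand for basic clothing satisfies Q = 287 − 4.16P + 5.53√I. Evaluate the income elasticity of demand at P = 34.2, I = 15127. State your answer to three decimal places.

At P = 34.2, I = 15127: Q = 824.873.
Holding P constant, ∂Q/∂I = 5.53/(2√I) = 0.0224812.
η_I = (∂Q/∂I)·(I/Q) = 0.0224812 × (15127/824.873) = 0.412.

0.412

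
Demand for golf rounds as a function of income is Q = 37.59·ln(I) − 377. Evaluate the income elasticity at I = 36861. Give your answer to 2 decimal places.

2.06

At I = 36861: Q = 18.255.
dQ/dI = 37.59/I = 0.00101978 at this income.
η = (dQ/dI)·(I/Q) = 0.00101978 × (36861/18.255) = 2.06.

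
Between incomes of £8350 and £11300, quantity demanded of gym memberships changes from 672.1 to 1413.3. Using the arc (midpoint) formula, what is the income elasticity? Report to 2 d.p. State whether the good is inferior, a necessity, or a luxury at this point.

2.37 (luxury)

ΔQ = 1413.3 − 672.1 = 741.2; midpoint Q̄ = (672.1 + 1413.3)/2 = 1042.7.
ΔI = 11300 − 8350 = 2950; midpoint Ī = (8350 + 11300)/2 = 9825.
η = (ΔQ/Q̄) ÷ (ΔI/Ī) = (741.2/1042.7) ÷ (2950/9825) = 2.37.
η > 1 ⇒ luxury.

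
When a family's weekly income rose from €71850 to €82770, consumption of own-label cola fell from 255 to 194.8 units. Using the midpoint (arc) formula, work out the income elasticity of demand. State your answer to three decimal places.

-1.895

ΔQ = 194.8 − 255 = -60.2; midpoint Q̄ = (255 + 194.8)/2 = 224.9.
ΔI = 82770 − 71850 = 10920; midpoint Ī = (71850 + 82770)/2 = 77310.
η = (ΔQ/Q̄) ÷ (ΔI/Ī) = (-60.2/224.9) ÷ (10920/77310) = -1.895.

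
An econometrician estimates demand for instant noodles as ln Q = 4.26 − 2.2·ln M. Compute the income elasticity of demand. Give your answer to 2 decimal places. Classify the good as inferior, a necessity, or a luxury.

-2.20 (inferior good)

In a log-linear demand, the coefficient on ln M is the income elasticity.
So η = -2.20.
η < 0 ⇒ inferior good.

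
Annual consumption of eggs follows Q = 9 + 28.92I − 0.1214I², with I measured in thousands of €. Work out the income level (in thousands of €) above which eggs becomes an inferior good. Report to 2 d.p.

dQ/dI = 28.92 − 0.2428I.
The good is inferior where dQ/dI < 0. Setting dQ/dI = 0 gives I = 28.92 / 0.2428 = 119.11.

119.11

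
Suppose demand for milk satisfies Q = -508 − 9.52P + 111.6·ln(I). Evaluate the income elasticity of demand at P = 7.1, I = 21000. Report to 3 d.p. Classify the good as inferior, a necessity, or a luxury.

0.209 (necessity)

At P = 7.1, I = 21000: Q = 535.082.
Holding P constant, ∂Q/∂I = 111.6/I = 0.00531429.
η_I = (∂Q/∂I)·(I/Q) = 0.00531429 × (21000/535.082) = 0.209.
Since 0 < η < 1, this is a necessity.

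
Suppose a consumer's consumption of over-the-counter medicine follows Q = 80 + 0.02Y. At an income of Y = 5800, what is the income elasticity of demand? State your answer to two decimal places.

At Y = 5800: Q = 196.000.
dQ/dY = 0.02.
η = (dQ/dY)·(Y/Q) = 0.02 × (5800/196.000) = 0.59.

0.59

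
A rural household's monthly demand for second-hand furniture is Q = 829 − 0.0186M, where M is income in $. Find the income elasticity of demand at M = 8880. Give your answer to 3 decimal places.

At M = 8880: Q = 663.832.
dQ/dM = −0.0186.
η = (dQ/dM)·(M/Q) = -0.0186 × (8880/663.832) = -0.249.

-0.249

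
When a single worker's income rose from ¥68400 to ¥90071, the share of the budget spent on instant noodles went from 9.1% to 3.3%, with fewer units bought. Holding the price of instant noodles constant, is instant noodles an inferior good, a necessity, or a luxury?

Quantity demanded falls as income rises, so η < 0.

inferior good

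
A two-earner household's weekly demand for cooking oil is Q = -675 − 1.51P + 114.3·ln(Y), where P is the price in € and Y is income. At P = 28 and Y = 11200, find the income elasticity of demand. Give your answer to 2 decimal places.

At P = 28, Y = 11200: Q = 348.415.
Holding P constant, ∂Q/∂Y = 114.3/Y = 0.0102054.
η_Y = (∂Q/∂Y)·(Y/Q) = 0.0102054 × (11200/348.415) = 0.33.

0.33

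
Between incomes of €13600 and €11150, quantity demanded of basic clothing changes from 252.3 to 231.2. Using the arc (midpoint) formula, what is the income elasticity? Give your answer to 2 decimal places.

ΔQ = 231.2 − 252.3 = -21.1; midpoint Q̄ = (252.3 + 231.2)/2 = 241.75.
ΔI = 11150 − 13600 = -2450; midpoint Ī = (13600 + 11150)/2 = 12375.
η = (ΔQ/Q̄) ÷ (ΔI/Ī) = (-21.1/241.75) ÷ (-2450/12375) = 0.44.

0.44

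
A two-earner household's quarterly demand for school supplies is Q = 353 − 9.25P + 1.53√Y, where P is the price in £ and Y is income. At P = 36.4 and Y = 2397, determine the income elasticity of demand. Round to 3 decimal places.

At P = 36.4, Y = 2397: Q = 91.208.
Holding P constant, ∂Q/∂Y = 1.53/(2√Y) = 0.0156253.
η_Y = (∂Q/∂Y)·(Y/Q) = 0.0156253 × (2397/91.208) = 0.411.

0.411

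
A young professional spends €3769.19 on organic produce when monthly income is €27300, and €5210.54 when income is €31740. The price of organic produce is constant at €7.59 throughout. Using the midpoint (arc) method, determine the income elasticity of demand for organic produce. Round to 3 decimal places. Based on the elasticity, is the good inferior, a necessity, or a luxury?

2.134 (luxury)

With a constant price, Q₁ = 3769.19/7.59 = 496.599 and Q₂ = 5210.54/7.59 = 686.501 (equivalently, work directly with expenditure since P cancels).
Midpoint %ΔQ = (5210.54 − 3769.19)/4489.87 = 0.32102; midpoint %ΔI = (31740 − 27300)/29520 = 0.15041.
η = 0.32102 / 0.15041 = 2.134.
η > 1 ⇒ luxury.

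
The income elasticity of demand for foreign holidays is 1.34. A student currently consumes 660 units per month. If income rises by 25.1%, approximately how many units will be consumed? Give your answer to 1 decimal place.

%ΔQ ≈ η × %ΔI = 1.34 × 25.1% = 33.634%.
New Q ≈ 660 × (1 + 0.33634) = 882.0.

882.0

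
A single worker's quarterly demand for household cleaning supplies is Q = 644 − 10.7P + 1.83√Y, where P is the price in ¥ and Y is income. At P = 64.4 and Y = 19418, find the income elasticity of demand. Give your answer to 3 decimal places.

0.607

At P = 64.4, Y = 19418: Q = 209.928.
Holding P constant, ∂Q/∂Y = 1.83/(2√Y) = 0.00656627.
η_Y = (∂Q/∂Y)·(Y/Q) = 0.00656627 × (19418/209.928) = 0.607.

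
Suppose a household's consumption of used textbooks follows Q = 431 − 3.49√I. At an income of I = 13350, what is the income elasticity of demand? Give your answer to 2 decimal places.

-7.26

At I = 13350: Q = 27.758.
dQ/dI = -3.49/(2√I) = -0.0151027 at this income.
η = (dQ/dI)·(I/Q) = -0.0151027 × (13350/27.758) = -7.26.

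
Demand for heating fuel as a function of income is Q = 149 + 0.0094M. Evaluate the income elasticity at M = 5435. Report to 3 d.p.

At M = 5435: Q = 200.089.
dQ/dM = 0.0094.
η = (dQ/dM)·(M/Q) = 0.0094 × (5435/200.089) = 0.255.

0.255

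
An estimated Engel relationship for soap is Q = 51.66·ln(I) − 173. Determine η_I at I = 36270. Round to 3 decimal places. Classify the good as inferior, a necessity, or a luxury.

0.140 (necessity)

At I = 36270: Q = 369.365.
dQ/dI = 51.66/I = 0.00142432 at this income.
η = (dQ/dI)·(I/Q) = 0.00142432 × (36270/369.365) = 0.140.
Since 0 < η < 1, the good is a necessity.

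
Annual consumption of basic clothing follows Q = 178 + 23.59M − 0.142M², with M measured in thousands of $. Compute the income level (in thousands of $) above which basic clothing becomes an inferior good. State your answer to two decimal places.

83.06

dQ/dM = 23.59 − 0.284M.
The good is inferior where dQ/dM < 0. Setting dQ/dM = 0 gives M = 23.59 / 0.284 = 83.06.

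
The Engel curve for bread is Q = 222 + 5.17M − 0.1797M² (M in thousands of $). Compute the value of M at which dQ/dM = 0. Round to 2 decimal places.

dQ/dM = 5.17 − 0.3594M.
The good is inferior where dQ/dM < 0. Setting dQ/dM = 0 gives M = 5.17 / 0.3594 = 14.39.

14.39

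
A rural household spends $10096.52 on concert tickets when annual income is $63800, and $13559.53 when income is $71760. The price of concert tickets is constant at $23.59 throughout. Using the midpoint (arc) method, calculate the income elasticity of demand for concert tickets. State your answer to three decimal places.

With a constant price, Q₁ = 10096.52/23.59 = 428.000 and Q₂ = 13559.53/23.59 = 574.800 (equivalently, work directly with expenditure since P cancels).
Midpoint %ΔQ = (13559.53 − 10096.52)/11828.03 = 0.29278; midpoint %ΔI = (71760 − 63800)/67780 = 0.11744.
η = 0.29278 / 0.11744 = 2.493.

2.493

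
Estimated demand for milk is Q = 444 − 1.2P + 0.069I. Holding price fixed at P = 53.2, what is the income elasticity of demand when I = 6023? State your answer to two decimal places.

At P = 53.2, I = 6023: Q = 795.747.
Holding P constant, ∂Q/∂I = 0.069.
η_I = (∂Q/∂I)·(I/Q) = 0.069 × (6023/795.747) = 0.52.

0.52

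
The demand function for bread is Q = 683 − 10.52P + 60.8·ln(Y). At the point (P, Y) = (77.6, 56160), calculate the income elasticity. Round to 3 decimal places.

0.114

At P = 77.6, Y = 56160: Q = 531.554.
Holding P constant, ∂Q/∂Y = 60.8/Y = 0.00108262.
η_Y = (∂Q/∂Y)·(Y/Q) = 0.00108262 × (56160/531.554) = 0.114.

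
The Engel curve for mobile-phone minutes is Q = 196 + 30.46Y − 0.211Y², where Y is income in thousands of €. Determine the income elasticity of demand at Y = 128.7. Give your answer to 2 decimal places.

At Y = 128.7: Q = 621.2634.
dQ/dY = 30.46 − 0.422Y = -23.85140.
η = (dQ/dY)·(Y/Q) = -23.85140 × (128.7/621.2634) = -4.94.

-4.94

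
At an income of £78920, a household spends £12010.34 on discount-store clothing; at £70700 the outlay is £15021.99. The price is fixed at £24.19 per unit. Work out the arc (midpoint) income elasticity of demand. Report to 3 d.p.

With a constant price, Q₁ = 12010.34/24.19 = 496.500 and Q₂ = 15021.99/24.19 = 621.000 (equivalently, work directly with expenditure since P cancels).
Midpoint %ΔQ = (15021.99 − 12010.34)/13516.17 = 0.22282; midpoint %ΔI = (70700 − 78920)/74810 = -0.10988.
η = 0.22282 / -0.10988 = -2.028.

-2.028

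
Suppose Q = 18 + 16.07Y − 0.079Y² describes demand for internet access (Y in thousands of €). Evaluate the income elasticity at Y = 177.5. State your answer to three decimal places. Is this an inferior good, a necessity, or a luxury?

-5.573 (inferior good)

At Y = 177.5: Q = 381.4313.
dQ/dY = 16.07 − 0.158Y = -11.97500.
η = (dQ/dY)·(Y/Q) = -11.97500 × (177.5/381.4313) = -5.573.
η < 0 ⇒ inferior good.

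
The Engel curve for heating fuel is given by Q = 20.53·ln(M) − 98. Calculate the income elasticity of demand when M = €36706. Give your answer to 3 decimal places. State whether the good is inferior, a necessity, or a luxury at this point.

At M = 36706: Q = 117.785.
dQ/dM = 20.53/M = 0.000559309 at this income.
η = (dQ/dM)·(M/Q) = 0.000559309 × (36706/117.785) = 0.174.
Since 0 < η < 1, the good is a necessity.

0.174 (necessity)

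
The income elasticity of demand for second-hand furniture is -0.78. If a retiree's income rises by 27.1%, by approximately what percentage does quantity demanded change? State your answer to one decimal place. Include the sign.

%ΔQ ≈ η × %ΔI = -0.78 × 27.1% = -21.1%.

-21.1%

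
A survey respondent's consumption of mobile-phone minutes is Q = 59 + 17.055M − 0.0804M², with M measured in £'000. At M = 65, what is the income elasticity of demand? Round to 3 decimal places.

0.518

At M = 65: Q = 827.8850.
dQ/dM = 17.055 − 0.1608M = 6.60300.
η = (dQ/dM)·(M/Q) = 6.60300 × (65/827.8850) = 0.518.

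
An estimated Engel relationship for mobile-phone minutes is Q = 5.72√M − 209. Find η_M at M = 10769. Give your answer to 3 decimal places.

At M = 10769: Q = 384.586.
dQ/dM = 5.72/(2√M) = 0.0275599 at this income.
η = (dQ/dM)·(M/Q) = 0.0275599 × (10769/384.586) = 0.772.

0.772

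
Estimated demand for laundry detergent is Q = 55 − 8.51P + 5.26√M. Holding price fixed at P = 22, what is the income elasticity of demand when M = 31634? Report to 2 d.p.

At P = 22, M = 31634: Q = 803.321.
Holding P constant, ∂Q/∂M = 5.26/(2√M) = 0.014787.
η_M = (∂Q/∂M)·(M/Q) = 0.014787 × (31634/803.321) = 0.58.

0.58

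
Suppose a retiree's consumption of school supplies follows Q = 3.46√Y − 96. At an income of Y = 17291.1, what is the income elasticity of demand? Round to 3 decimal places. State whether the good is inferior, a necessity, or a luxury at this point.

At Y = 17291.1: Q = 358.975.
dQ/dY = 3.46/(2√Y) = 0.0131563 at this income.
η = (dQ/dY)·(Y/Q) = 0.0131563 × (17291.1/358.975) = 0.634.
Since 0 < η < 1, the good is a necessity.

0.634 (necessity)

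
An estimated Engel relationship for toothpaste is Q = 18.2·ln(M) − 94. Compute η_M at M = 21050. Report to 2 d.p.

0.21

At M = 21050: Q = 87.175.
dQ/dM = 18.2/M = 0.000864608 at this income.
η = (dQ/dM)·(M/Q) = 0.000864608 × (21050/87.175) = 0.21.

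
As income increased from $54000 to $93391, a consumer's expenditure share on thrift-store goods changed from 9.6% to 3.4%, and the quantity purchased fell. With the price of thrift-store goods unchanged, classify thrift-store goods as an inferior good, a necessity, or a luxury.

inferior good

Quantity demanded falls as income rises, so η < 0.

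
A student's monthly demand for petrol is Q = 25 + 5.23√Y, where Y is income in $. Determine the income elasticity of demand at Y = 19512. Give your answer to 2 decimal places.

At Y = 19512: Q = 755.554.
dQ/dY = 5.23/(2√Y) = 0.0187206 at this income.
η = (dQ/dY)·(Y/Q) = 0.0187206 × (19512/755.554) = 0.48.

0.48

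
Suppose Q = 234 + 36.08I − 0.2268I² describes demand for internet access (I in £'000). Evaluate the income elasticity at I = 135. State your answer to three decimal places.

At I = 135: Q = 971.3700.
dQ/dI = 36.08 − 0.4536I = -25.15600.
η = (dQ/dI)·(I/Q) = -25.15600 × (135/971.3700) = -3.496.

-3.496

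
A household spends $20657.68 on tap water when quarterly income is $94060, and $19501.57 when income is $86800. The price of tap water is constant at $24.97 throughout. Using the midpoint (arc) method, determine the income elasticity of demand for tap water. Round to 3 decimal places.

0.717

With a constant price, Q₁ = 20657.68/24.97 = 827.300 and Q₂ = 19501.57/24.97 = 781.000 (equivalently, work directly with expenditure since P cancels).
Midpoint %ΔQ = (19501.57 − 20657.68)/20079.63 = -0.05758; midpoint %ΔI = (86800 − 94060)/90430 = -0.08028.
η = -0.05758 / -0.08028 = 0.717.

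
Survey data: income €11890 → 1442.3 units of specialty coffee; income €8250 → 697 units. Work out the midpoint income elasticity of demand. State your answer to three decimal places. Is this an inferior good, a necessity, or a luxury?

1.928 (luxury)

ΔQ = 697 − 1442.3 = -745.3; midpoint Q̄ = (1442.3 + 697)/2 = 1069.65.
ΔI = 8250 − 11890 = -3640; midpoint Ī = (11890 + 8250)/2 = 10070.
η = (ΔQ/Q̄) ÷ (ΔI/Ī) = (-745.3/1069.65) ÷ (-3640/10070) = 1.928.
η > 1 ⇒ luxury.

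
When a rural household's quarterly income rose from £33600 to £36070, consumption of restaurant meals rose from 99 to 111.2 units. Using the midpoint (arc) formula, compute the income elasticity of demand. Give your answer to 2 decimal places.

ΔQ = 111.2 − 99 = 12.2; midpoint Q̄ = (99 + 111.2)/2 = 105.1.
ΔI = 36070 − 33600 = 2470; midpoint Ī = (33600 + 36070)/2 = 34835.
η = (ΔQ/Q̄) ÷ (ΔI/Ī) = (12.2/105.1) ÷ (2470/34835) = 1.64.

1.64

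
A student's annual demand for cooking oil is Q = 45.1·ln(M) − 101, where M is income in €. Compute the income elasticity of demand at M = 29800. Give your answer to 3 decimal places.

0.124

At M = 29800: Q = 363.632.
dQ/dM = 45.1/M = 0.00151342 at this income.
η = (dQ/dM)·(M/Q) = 0.00151342 × (29800/363.632) = 0.124.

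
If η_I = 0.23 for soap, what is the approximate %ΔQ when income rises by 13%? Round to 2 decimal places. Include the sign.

2.99%

%ΔQ ≈ η × %ΔI = 0.23 × 13% = 2.99%.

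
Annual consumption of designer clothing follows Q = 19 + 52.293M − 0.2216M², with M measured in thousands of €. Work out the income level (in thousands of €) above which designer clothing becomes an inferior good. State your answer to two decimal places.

117.99

dQ/dM = 52.293 − 0.4432M.
The good is inferior where dQ/dM < 0. Setting dQ/dM = 0 gives M = 52.293 / 0.4432 = 117.99.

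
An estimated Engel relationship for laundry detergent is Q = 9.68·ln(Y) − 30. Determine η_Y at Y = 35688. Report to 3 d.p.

At Y = 35688: Q = 71.471.
dQ/dY = 9.68/Y = 0.00027124 at this income.
η = (dQ/dY)·(Y/Q) = 0.00027124 × (35688/71.471) = 0.135.

0.135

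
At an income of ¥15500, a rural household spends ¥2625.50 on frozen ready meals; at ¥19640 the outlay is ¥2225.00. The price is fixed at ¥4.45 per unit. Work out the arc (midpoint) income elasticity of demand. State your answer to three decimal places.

-0.701

With a constant price, Q₁ = 2625.50/4.45 = 590.000 and Q₂ = 2225.00/4.45 = 500.000 (equivalently, work directly with expenditure since P cancels).
Midpoint %ΔQ = (2225.00 − 2625.50)/2425.25 = -0.16514; midpoint %ΔI = (19640 − 15500)/17570 = 0.23563.
η = -0.16514 / 0.23563 = -0.701.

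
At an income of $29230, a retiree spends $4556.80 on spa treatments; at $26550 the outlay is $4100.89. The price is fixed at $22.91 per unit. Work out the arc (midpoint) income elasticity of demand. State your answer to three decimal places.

With a constant price, Q₁ = 4556.80/22.91 = 198.900 and Q₂ = 4100.89/22.91 = 179.000 (equivalently, work directly with expenditure since P cancels).
Midpoint %ΔQ = (4100.89 − 4556.80)/4328.85 = -0.10532; midpoint %ΔI = (26550 − 29230)/27890 = -0.09609.
η = -0.10532 / -0.09609 = 1.096.

1.096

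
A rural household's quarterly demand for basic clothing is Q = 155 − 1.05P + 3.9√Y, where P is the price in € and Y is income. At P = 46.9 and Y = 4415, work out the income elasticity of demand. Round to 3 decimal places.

0.355

At P = 46.9, Y = 4415: Q = 364.892.
Holding P constant, ∂Q/∂Y = 3.9/(2√Y) = 0.0293474.
η_Y = (∂Q/∂Y)·(Y/Q) = 0.0293474 × (4415/364.892) = 0.355.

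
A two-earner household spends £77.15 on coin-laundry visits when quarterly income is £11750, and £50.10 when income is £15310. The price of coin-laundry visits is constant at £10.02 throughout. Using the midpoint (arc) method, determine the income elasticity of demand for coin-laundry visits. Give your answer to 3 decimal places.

With a constant price, Q₁ = 77.15/10.02 = 7.700 and Q₂ = 50.10/10.02 = 5.000 (equivalently, work directly with expenditure since P cancels).
Midpoint %ΔQ = (50.10 − 77.15)/63.63 = -0.42515; midpoint %ΔI = (15310 − 11750)/13530 = 0.26312.
η = -0.42515 / 0.26312 = -1.616.

-1.616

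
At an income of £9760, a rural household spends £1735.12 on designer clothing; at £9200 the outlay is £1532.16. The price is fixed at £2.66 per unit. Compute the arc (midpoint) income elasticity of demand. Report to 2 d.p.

With a constant price, Q₁ = 1735.12/2.66 = 652.301 and Q₂ = 1532.16/2.66 = 576.000 (equivalently, work directly with expenditure since P cancels).
Midpoint %ΔQ = (1532.16 − 1735.12)/1633.64 = -0.12424; midpoint %ΔI = (9200 − 9760)/9480 = -0.05907.
η = -0.12424 / -0.05907 = 2.10.

2.10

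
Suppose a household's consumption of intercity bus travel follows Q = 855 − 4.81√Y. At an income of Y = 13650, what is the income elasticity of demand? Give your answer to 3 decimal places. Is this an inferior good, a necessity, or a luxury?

At Y = 13650: Q = 293.032.
dQ/dY = -4.81/(2√Y) = -0.0205849 at this income.
η = (dQ/dY)·(Y/Q) = -0.0205849 × (13650/293.032) = -0.959.
Since η < 0, the good is an inferior good.

-0.959 (inferior good)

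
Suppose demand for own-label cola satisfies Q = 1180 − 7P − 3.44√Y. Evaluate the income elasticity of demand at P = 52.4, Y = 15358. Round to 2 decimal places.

At P = 52.4, Y = 15358: Q = 386.890.
Holding P constant, ∂Q/∂Y = -3.44/(2√Y) = -0.0138791.
η_Y = (∂Q/∂Y)·(Y/Q) = -0.0138791 × (15358/386.890) = -0.55.

-0.55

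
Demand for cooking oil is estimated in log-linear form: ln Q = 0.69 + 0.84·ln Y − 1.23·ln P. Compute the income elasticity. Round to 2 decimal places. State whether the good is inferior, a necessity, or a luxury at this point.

0.84 (necessity)

In a log-linear demand, the coefficient on ln Y is the income elasticity.
So η = 0.84.
0 < η < 1 ⇒ necessity.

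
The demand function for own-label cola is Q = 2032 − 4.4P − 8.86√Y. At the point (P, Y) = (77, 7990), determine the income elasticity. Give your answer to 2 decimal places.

At P = 77, Y = 7990: Q = 901.233.
Holding P constant, ∂Q/∂Y = -8.86/(2√Y) = -0.0495599.
η_Y = (∂Q/∂Y)·(Y/Q) = -0.0495599 × (7990/901.233) = -0.44.

-0.44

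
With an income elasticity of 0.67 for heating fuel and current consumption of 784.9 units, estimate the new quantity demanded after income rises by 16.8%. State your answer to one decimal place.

873.2

%ΔQ ≈ η × %ΔI = 0.67 × 16.8% = 11.256%.
New Q ≈ 784.9 × (1 + 0.11256) = 873.2.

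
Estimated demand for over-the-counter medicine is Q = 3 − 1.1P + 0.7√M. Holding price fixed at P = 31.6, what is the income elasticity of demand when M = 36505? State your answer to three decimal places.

At P = 31.6, M = 36505: Q = 101.984.
Holding P constant, ∂Q/∂M = 0.7/(2√M) = 0.00183186.
η_M = (∂Q/∂M)·(M/Q) = 0.00183186 × (36505/101.984) = 0.656.

0.656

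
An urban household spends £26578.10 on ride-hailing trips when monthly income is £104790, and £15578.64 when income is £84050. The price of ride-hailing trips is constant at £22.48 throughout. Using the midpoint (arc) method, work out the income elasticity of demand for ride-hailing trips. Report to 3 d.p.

With a constant price, Q₁ = 26578.10/22.48 = 1182.300 and Q₂ = 15578.64/22.48 = 693.000 (equivalently, work directly with expenditure since P cancels).
Midpoint %ΔQ = (15578.64 − 26578.10)/21078.37 = -0.52184; midpoint %ΔI = (84050 − 104790)/94420 = -0.21966.
η = -0.52184 / -0.21966 = 2.376.

2.376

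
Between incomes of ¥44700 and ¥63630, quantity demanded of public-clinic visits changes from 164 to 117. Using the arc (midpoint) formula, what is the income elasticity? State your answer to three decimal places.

-0.957

ΔQ = 117 − 164 = -47; midpoint Q̄ = (164 + 117)/2 = 140.5.
ΔI = 63630 − 44700 = 18930; midpoint Ī = (44700 + 63630)/2 = 54165.
η = (ΔQ/Q̄) ÷ (ΔI/Ī) = (-47/140.5) ÷ (18930/54165) = -0.957.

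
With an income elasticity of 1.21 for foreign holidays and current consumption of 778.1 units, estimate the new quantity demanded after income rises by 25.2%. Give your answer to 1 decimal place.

%ΔQ ≈ η × %ΔI = 1.21 × 25.2% = 30.492%.
New Q ≈ 778.1 × (1 + 0.30492) = 1015.4.

1015.4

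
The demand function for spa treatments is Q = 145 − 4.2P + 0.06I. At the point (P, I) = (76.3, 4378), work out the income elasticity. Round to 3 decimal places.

3.012

At P = 76.3, I = 4378: Q = 87.220.
Holding P constant, ∂Q/∂I = 0.06.
η_I = (∂Q/∂I)·(I/Q) = 0.06 × (4378/87.220) = 3.012.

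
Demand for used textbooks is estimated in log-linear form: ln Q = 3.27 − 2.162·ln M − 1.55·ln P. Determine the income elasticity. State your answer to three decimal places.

In a log-linear demand, the coefficient on ln M is the income elasticity.
So η = -2.162.

-2.162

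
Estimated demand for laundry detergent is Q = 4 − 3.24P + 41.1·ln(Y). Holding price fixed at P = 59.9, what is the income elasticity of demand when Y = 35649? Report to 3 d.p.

At P = 59.9, Y = 35649: Q = 240.713.
Holding P constant, ∂Q/∂Y = 41.1/Y = 0.00115291.
η_Y = (∂Q/∂Y)·(Y/Q) = 0.00115291 × (35649/240.713) = 0.171.

0.171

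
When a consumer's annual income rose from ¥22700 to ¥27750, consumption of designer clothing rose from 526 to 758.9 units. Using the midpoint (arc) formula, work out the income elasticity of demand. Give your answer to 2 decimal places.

1.81

ΔQ = 758.9 − 526 = 232.9; midpoint Q̄ = (526 + 758.9)/2 = 642.45.
ΔI = 27750 − 22700 = 5050; midpoint Ī = (22700 + 27750)/2 = 25225.
η = (ΔQ/Q̄) ÷ (ΔI/Ī) = (232.9/642.45) ÷ (5050/25225) = 1.81.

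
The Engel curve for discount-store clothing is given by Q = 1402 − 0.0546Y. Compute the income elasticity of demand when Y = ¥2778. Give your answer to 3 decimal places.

At Y = 2778: Q = 1250.321.
dQ/dY = −0.0546.
η = (dQ/dY)·(Y/Q) = -0.0546 × (2778/1250.321) = -0.121.

-0.121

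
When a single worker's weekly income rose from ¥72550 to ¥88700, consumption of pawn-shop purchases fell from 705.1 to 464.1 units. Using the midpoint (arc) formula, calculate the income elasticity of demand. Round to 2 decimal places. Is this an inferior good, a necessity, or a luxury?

-2.06 (inferior good)

ΔQ = 464.1 − 705.1 = -241; midpoint Q̄ = (705.1 + 464.1)/2 = 584.6.
ΔI = 88700 − 72550 = 16150; midpoint Ī = (72550 + 88700)/2 = 80625.
η = (ΔQ/Q̄) ÷ (ΔI/Ī) = (-241/584.6) ÷ (16150/80625) = -2.06.
η < 0 ⇒ inferior good.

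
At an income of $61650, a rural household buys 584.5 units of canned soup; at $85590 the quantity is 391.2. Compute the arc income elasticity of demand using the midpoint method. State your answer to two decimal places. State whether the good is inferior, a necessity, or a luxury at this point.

ΔQ = 391.2 − 584.5 = -193.3; midpoint Q̄ = (584.5 + 391.2)/2 = 487.85.
ΔI = 85590 − 61650 = 23940; midpoint Ī = (61650 + 85590)/2 = 73620.
η = (ΔQ/Q̄) ÷ (ΔI/Ī) = (-193.3/487.85) ÷ (23940/73620) = -1.22.
η < 0 ⇒ inferior good.

-1.22 (inferior good)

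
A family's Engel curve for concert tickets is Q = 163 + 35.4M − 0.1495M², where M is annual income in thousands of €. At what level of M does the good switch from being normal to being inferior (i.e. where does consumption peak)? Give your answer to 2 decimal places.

dQ/dM = 35.4 − 0.299M.
The good is inferior where dQ/dM < 0. Setting dQ/dM = 0 gives M = 35.4 / 0.299 = 118.39.

118.39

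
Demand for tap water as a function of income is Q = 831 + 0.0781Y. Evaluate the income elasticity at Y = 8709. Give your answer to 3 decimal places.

At Y = 8709: Q = 1511.173.
dQ/dY = 0.0781.
η = (dQ/dY)·(Y/Q) = 0.0781 × (8709/1511.173) = 0.450.

0.450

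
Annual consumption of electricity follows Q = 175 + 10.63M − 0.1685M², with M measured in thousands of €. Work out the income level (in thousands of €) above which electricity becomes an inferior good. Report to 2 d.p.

31.54

dQ/dM = 10.63 − 0.337M.
The good is inferior where dQ/dM < 0. Setting dQ/dM = 0 gives M = 10.63 / 0.337 = 31.54.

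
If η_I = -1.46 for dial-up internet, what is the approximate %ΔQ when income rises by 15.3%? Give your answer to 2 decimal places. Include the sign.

-22.34%

%ΔQ ≈ η × %ΔI = -1.46 × 15.3% = -22.34%.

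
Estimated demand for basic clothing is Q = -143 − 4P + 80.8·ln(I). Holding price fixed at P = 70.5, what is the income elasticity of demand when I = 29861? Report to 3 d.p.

At P = 70.5, I = 29861: Q = 407.588.
Holding P constant, ∂Q/∂I = 80.8/I = 0.00270587.
η_I = (∂Q/∂I)·(I/Q) = 0.00270587 × (29861/407.588) = 0.198.

0.198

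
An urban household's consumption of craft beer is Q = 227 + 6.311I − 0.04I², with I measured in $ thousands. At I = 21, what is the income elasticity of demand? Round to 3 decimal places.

0.284

At I = 21: Q = 341.8910.
dQ/dI = 6.311 − 0.08I = 4.63100.
η = (dQ/dI)·(I/Q) = 4.63100 × (21/341.8910) = 0.284.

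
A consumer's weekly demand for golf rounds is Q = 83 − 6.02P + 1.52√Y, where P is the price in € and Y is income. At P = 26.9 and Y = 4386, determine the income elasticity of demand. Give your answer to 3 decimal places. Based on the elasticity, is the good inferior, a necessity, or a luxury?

At P = 26.9, Y = 4386: Q = 21.727.
Holding P constant, ∂Q/∂Y = 1.52/(2√Y) = 0.0114757.
η_Y = (∂Q/∂Y)·(Y/Q) = 0.0114757 × (4386/21.727) = 2.317.
Since η > 1, this is a luxury.

2.317 (luxury)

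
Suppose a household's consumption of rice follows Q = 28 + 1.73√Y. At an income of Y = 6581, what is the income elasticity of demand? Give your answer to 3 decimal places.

At Y = 6581: Q = 168.343.
dQ/dY = 1.73/(2√Y) = 0.0106628 at this income.
η = (dQ/dY)·(Y/Q) = 0.0106628 × (6581/168.343) = 0.417.

0.417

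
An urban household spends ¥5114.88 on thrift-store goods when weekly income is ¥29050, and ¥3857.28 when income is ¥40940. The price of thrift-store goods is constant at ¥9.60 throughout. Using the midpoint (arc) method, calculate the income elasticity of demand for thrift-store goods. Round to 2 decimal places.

-0.83

With a constant price, Q₁ = 5114.88/9.60 = 532.800 and Q₂ = 3857.28/9.60 = 401.800 (equivalently, work directly with expenditure since P cancels).
Midpoint %ΔQ = (3857.28 − 5114.88)/4486.08 = -0.28033; midpoint %ΔI = (40940 − 29050)/34995 = 0.33976.
η = -0.28033 / 0.33976 = -0.83.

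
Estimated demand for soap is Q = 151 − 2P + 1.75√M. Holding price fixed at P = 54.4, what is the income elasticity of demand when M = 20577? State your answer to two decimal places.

At P = 54.4, M = 20577: Q = 293.232.
Holding P constant, ∂Q/∂M = 1.75/(2√M) = 0.00609982.
η_M = (∂Q/∂M)·(M/Q) = 0.00609982 × (20577/293.232) = 0.43.

0.43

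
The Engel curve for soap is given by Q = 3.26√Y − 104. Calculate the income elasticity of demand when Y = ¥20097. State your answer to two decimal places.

At Y = 20097: Q = 358.150.
dQ/dY = 3.26/(2√Y) = 0.011498 at this income.
η = (dQ/dY)·(Y/Q) = 0.011498 × (20097/358.150) = 0.65.

0.65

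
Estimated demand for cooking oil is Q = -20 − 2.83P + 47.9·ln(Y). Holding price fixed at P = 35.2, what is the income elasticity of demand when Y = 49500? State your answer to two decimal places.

0.12

At P = 35.2, Y = 49500: Q = 398.170.
Holding P constant, ∂Q/∂Y = 47.9/Y = 0.000967677.
η_Y = (∂Q/∂Y)·(Y/Q) = 0.000967677 × (49500/398.170) = 0.12.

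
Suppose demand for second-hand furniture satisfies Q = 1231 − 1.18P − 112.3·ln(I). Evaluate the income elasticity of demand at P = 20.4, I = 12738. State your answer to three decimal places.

At P = 20.4, I = 12738: Q = 145.430.
Holding P constant, ∂Q/∂I = -112.3/I = -0.00881614.
η_I = (∂Q/∂I)·(I/Q) = -0.00881614 × (12738/145.430) = -0.772.

-0.772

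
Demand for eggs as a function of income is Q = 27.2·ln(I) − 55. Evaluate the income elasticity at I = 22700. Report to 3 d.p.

0.125

At I = 22700: Q = 217.819.
dQ/dI = 27.2/I = 0.00119824 at this income.
η = (dQ/dI)·(I/Q) = 0.00119824 × (22700/217.819) = 0.125.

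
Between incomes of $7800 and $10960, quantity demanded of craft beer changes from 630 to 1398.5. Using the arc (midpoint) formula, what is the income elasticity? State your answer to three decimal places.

2.249

ΔQ = 1398.5 − 630 = 768.5; midpoint Q̄ = (630 + 1398.5)/2 = 1014.25.
ΔI = 10960 − 7800 = 3160; midpoint Ī = (7800 + 10960)/2 = 9380.
η = (ΔQ/Q̄) ÷ (ΔI/Ī) = (768.5/1014.25) ÷ (3160/9380) = 2.249.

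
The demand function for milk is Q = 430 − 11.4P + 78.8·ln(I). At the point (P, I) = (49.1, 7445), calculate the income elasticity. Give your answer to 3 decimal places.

At P = 49.1, I = 7445: Q = 572.785.
Holding P constant, ∂Q/∂I = 78.8/I = 0.0105843.
η_I = (∂Q/∂I)·(I/Q) = 0.0105843 × (7445/572.785) = 0.138.

0.138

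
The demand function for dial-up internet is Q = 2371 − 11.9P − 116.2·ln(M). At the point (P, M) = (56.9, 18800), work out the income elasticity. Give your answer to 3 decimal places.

At P = 56.9, M = 18800: Q = 550.295.
Holding P constant, ∂Q/∂M = -116.2/M = -0.00618085.
η_M = (∂Q/∂M)·(M/Q) = -0.00618085 × (18800/550.295) = -0.211.

-0.211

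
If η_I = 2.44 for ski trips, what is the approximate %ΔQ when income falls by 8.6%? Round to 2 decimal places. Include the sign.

%ΔQ ≈ η × %ΔI = 2.44 × (-8.6%) = -20.98%.

-20.98%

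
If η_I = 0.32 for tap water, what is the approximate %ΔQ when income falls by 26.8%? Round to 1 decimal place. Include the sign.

%ΔQ ≈ η × %ΔI = 0.32 × (-26.8%) = -8.6%.

-8.6%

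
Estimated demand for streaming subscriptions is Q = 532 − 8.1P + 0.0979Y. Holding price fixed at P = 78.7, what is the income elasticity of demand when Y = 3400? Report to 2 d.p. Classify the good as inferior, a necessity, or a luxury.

At P = 78.7, Y = 3400: Q = 227.390.
Holding P constant, ∂Q/∂Y = 0.0979.
η_Y = (∂Q/∂Y)·(Y/Q) = 0.0979 × (3400/227.390) = 1.46.
Since η > 1, this is a luxury.

1.46 (luxury)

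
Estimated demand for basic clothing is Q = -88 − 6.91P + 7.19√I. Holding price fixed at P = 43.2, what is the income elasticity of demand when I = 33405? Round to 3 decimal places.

0.708

At P = 43.2, I = 33405: Q = 927.607.
Holding P constant, ∂Q/∂I = 7.19/(2√I) = 0.0196695.
η_I = (∂Q/∂I)·(I/Q) = 0.0196695 × (33405/927.607) = 0.708.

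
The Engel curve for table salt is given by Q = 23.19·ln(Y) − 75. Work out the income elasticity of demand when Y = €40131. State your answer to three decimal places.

0.136

At Y = 40131: Q = 170.812.
dQ/dY = 23.19/Y = 0.000577858 at this income.
η = (dQ/dY)·(Y/Q) = 0.000577858 × (40131/170.812) = 0.136.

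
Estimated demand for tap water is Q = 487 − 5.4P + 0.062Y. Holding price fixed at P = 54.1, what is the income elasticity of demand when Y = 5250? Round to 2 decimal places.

At P = 54.1, Y = 5250: Q = 520.360.
Holding P constant, ∂Q/∂Y = 0.062.
η_Y = (∂Q/∂Y)·(Y/Q) = 0.062 × (5250/520.360) = 0.63.

0.63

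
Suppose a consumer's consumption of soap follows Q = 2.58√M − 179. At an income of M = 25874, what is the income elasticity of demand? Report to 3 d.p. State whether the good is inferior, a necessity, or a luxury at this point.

At M = 25874: Q = 236.003.
dQ/dM = 2.58/(2√M) = 0.0080197 at this income.
η = (dQ/dM)·(M/Q) = 0.0080197 × (25874/236.003) = 0.879.
Since 0 < η < 1, the good is a necessity.

0.879 (necessity)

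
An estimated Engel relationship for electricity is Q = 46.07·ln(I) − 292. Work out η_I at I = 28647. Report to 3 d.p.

At I = 28647: Q = 180.807.
dQ/dI = 46.07/I = 0.0016082 at this income.
η = (dQ/dI)·(I/Q) = 0.0016082 × (28647/180.807) = 0.255.

0.255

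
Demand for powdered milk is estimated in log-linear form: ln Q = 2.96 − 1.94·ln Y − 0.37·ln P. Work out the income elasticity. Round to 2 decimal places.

In a log-linear demand, the coefficient on ln Y is the income elasticity.
So η = -1.94.

-1.94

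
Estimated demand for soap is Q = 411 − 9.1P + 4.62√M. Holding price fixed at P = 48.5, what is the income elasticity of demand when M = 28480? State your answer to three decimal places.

0.520

At P = 48.5, M = 28480: Q = 749.322.
Holding P constant, ∂Q/∂M = 4.62/(2√M) = 0.0136881.
η_M = (∂Q/∂M)·(M/Q) = 0.0136881 × (28480/749.322) = 0.520.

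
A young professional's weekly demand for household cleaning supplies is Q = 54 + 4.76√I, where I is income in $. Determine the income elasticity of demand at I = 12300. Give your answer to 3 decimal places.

At I = 12300: Q = 581.910.
dQ/dI = 4.76/(2√I) = 0.0214597 at this income.
η = (dQ/dI)·(I/Q) = 0.0214597 × (12300/581.910) = 0.454.

0.454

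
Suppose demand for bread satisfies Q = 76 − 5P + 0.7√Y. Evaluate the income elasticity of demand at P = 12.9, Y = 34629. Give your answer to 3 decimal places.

At P = 12.9, Y = 34629: Q = 141.762.
Holding P constant, ∂Q/∂Y = 0.7/(2√Y) = 0.00188082.
η_Y = (∂Q/∂Y)·(Y/Q) = 0.00188082 × (34629/141.762) = 0.459.

0.459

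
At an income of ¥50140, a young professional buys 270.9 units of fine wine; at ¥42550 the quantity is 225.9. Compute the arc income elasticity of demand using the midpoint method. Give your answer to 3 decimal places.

ΔQ = 225.9 − 270.9 = -45; midpoint Q̄ = (270.9 + 225.9)/2 = 248.4.
ΔI = 42550 − 50140 = -7590; midpoint Ī = (50140 + 42550)/2 = 46345.
η = (ΔQ/Q̄) ÷ (ΔI/Ī) = (-45/248.4) ÷ (-7590/46345) = 1.106.

1.106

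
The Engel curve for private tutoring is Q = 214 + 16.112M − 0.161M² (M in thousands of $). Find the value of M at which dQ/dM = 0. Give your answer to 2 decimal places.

50.04

dQ/dM = 16.112 − 0.322M.
The good is inferior where dQ/dM < 0. Setting dQ/dM = 0 gives M = 16.112 / 0.322 = 50.04.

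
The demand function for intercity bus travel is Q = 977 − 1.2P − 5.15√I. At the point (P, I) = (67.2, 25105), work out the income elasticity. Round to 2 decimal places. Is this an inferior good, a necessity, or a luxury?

-5.08 (inferior good)

At P = 67.2, I = 25105: Q = 80.365.
Holding P constant, ∂Q/∂I = -5.15/(2√I) = -0.0162516.
η_I = (∂Q/∂I)·(I/Q) = -0.0162516 × (25105/80.365) = -5.08.
Since η < 0, this is an inferior good.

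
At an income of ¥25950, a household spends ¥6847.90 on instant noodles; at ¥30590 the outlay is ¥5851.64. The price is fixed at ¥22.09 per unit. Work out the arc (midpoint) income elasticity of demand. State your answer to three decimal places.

-0.956

With a constant price, Q₁ = 6847.90/22.09 = 310.000 and Q₂ = 5851.64/22.09 = 264.900 (equivalently, work directly with expenditure since P cancels).
Midpoint %ΔQ = (5851.64 − 6847.90)/6349.77 = -0.15690; midpoint %ΔI = (30590 − 25950)/28270 = 0.16413.
η = -0.15690 / 0.16413 = -0.956.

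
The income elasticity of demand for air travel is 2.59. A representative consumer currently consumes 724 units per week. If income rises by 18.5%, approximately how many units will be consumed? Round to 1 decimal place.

1070.9

%ΔQ ≈ η × %ΔI = 2.59 × 18.5% = 47.915%.
New Q ≈ 724 × (1 + 0.47915) = 1070.9.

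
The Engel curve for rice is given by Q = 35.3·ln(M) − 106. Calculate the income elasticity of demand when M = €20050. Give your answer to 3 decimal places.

0.145

At M = 20050: Q = 243.681.
dQ/dM = 35.3/M = 0.0017606 at this income.
η = (dQ/dM)·(M/Q) = 0.0017606 × (20050/243.681) = 0.145.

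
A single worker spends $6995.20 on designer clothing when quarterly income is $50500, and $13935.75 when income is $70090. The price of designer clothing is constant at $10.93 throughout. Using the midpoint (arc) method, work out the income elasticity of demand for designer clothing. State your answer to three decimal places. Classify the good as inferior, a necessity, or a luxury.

2.041 (luxury)

With a constant price, Q₁ = 6995.20/10.93 = 640.000 and Q₂ = 13935.75/10.93 = 1275.000 (equivalently, work directly with expenditure since P cancels).
Midpoint %ΔQ = (13935.75 − 6995.20)/10465.48 = 0.66319; midpoint %ΔI = (70090 − 50500)/60295 = 0.32490.
η = 0.66319 / 0.32490 = 2.041.
η > 1 ⇒ luxury.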